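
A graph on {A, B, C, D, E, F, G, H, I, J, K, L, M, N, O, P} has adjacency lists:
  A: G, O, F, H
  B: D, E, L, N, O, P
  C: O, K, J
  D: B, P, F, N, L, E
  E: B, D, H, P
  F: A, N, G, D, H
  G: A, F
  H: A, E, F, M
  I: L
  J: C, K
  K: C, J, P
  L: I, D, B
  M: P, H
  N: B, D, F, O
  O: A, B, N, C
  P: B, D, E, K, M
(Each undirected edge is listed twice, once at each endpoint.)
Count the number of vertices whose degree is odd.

Degrees: A:4, B:6, C:3, D:6, E:4, F:5, G:2, H:4, I:1, J:2, K:3, L:3, M:2, N:4, O:4, P:5
Odd-degree vertices: C, F, I, K, L, P.

6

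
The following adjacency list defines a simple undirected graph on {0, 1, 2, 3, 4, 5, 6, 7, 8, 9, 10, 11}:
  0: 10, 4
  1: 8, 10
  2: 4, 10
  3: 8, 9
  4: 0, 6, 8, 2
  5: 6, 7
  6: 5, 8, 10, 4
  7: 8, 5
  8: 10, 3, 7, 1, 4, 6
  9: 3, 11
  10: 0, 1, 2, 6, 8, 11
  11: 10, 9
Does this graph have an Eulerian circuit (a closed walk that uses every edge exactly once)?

Yes

Degrees: 0:2, 1:2, 2:2, 3:2, 4:4, 5:2, 6:4, 7:2, 8:6, 9:2, 10:6, 11:2
Every vertex has even degree and the edges form a single connected piece, so an Eulerian circuit exists.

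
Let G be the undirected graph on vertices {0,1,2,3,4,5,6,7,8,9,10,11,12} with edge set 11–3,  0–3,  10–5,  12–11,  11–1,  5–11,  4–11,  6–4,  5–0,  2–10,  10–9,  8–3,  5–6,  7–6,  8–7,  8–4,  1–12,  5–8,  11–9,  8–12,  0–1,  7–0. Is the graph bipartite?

No

11-1-12-11 is an odd cycle (length 3), and a bipartite graph can contain only even cycles.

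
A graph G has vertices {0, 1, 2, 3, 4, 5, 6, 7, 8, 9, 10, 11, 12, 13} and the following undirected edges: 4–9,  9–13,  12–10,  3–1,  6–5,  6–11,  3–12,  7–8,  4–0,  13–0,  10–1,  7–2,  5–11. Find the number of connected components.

Component: {2, 7, 8}
Component: {5, 6, 11}
Component: {0, 4, 9, 13}
Component: {1, 3, 10, 12}

4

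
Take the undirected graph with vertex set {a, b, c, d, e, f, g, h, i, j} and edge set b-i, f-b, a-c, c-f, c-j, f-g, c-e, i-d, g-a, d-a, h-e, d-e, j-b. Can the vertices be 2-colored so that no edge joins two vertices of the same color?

Yes

Partition the vertices as {b, c, d, g, h} vs {a, e, f, i, j}. Each listed edge has one endpoint in each part, so the graph is bipartite.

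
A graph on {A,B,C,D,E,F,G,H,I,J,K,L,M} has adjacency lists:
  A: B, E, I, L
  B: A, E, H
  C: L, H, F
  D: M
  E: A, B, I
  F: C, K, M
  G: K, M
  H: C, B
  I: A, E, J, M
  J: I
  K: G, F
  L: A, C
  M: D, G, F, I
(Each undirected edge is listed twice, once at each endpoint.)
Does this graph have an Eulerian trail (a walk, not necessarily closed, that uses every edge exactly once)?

Degrees: A:4, B:3, C:3, D:1, E:3, F:3, G:2, H:2, I:4, J:1, K:2, L:2, M:4
Odd-degree vertices: B, C, D, E, F, J (6 total).
With 6 odd-degree vertices (more than two), no single trail can use every edge.

No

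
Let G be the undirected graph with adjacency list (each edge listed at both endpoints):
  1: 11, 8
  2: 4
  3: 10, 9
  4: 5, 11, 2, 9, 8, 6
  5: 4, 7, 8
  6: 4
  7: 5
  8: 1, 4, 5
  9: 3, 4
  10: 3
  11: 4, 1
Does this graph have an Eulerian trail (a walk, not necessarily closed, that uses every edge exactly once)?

Degrees: 1:2, 2:1, 3:2, 4:6, 5:3, 6:1, 7:1, 8:3, 9:2, 10:1, 11:2
Odd-degree vertices: 2, 5, 6, 7, 8, 10 (6 total).
An Eulerian trail requires 0 or 2 odd-degree vertices; here there are 6.

No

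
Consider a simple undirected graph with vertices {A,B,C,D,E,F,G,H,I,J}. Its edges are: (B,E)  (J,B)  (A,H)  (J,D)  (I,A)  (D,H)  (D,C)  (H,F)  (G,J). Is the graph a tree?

|V| = 10, |E| = 9.
It is connected with exactly 9 edges, hence acyclic — it is a tree.

Yes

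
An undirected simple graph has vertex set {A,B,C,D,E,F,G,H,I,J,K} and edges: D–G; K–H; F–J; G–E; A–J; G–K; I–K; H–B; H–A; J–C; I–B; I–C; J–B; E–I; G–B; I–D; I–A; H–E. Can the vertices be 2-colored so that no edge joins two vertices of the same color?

Yes

A valid 2-coloring puts {G, H, I, J} on one side and {A, B, C, D, E, F, K} on the other; every edge crosses between the two sides.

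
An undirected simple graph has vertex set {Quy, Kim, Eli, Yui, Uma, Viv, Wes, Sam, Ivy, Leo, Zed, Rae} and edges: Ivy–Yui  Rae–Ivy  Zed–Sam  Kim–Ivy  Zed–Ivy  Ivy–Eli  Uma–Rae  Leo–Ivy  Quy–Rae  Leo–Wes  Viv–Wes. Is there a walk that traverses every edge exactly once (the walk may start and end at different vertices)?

Degrees: Quy:1, Kim:1, Eli:1, Yui:1, Uma:1, Viv:1, Wes:2, Sam:1, Ivy:6, Leo:2, Zed:2, Rae:3
Odd-degree vertices: Quy, Kim, Eli, Yui, Uma, Viv, Sam, Rae (8 total).
With 8 odd-degree vertices (more than two), no single trail can use every edge.

No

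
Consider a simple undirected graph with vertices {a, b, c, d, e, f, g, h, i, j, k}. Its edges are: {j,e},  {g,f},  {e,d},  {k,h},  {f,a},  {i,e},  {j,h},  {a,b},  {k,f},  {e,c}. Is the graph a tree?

The graph has 11 vertices and 10 edges.
Connected and |E| = |V| - 1, which characterizes a tree.

Yes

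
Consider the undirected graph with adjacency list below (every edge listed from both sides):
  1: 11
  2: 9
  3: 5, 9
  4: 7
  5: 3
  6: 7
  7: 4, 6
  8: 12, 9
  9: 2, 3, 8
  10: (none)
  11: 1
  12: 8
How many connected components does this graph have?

Component: {10}
Component: {1, 11}
Component: {4, 6, 7}
Component: {2, 3, 5, 8, 9, 12}

4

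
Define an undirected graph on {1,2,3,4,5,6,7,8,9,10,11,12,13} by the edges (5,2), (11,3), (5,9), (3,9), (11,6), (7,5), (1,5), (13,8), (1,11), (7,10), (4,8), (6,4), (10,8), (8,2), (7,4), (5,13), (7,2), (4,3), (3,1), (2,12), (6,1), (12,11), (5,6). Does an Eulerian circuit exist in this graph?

Degrees: 1:4, 2:4, 3:4, 4:4, 5:6, 6:4, 7:4, 8:4, 9:2, 10:2, 11:4, 12:2, 13:2
All degrees are even and the non-isolated vertices are connected — an Eulerian circuit exists.

Yes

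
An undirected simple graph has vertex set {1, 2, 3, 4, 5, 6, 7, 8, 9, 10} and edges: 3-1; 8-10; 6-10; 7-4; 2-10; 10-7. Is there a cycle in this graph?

The graph has 10 vertices, 6 edges, and 4 connected components.
Since 6 = 10 - 4, the graph is a forest and contains no cycle.

No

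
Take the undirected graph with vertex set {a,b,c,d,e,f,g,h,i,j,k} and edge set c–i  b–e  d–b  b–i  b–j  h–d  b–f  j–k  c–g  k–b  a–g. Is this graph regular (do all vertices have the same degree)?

Degrees: a:1, b:6, c:2, d:2, e:1, f:1, g:2, h:1, i:2, j:2, k:2
Vertex a has degree 1 while b has degree 6, so the graph is not regular.

No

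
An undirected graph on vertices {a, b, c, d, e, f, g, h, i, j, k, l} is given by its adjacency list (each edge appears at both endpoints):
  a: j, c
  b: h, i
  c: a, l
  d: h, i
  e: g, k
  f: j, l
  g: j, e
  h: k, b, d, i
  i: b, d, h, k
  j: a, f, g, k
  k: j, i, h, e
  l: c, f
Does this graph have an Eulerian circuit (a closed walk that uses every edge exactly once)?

Yes

Degrees: a:2, b:2, c:2, d:2, e:2, f:2, g:2, h:4, i:4, j:4, k:4, l:2
All degrees are even and the non-isolated vertices are connected — an Eulerian circuit exists.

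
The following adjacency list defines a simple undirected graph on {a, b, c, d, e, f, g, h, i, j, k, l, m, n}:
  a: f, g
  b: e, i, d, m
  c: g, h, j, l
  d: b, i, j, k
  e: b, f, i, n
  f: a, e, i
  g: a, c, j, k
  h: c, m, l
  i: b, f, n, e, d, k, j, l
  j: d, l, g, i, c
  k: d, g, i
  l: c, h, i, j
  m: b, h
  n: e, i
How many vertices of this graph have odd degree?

4

Degrees: a:2, b:4, c:4, d:4, e:4, f:3, g:4, h:3, i:8, j:5, k:3, l:4, m:2, n:2
Odd-degree vertices: f, h, j, k.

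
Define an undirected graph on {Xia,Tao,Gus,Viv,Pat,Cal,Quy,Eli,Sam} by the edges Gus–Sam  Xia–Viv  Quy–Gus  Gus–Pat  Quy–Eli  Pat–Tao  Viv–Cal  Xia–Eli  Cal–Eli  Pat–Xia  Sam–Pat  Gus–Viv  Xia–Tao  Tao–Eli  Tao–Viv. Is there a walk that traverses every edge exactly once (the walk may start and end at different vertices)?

Yes

Degrees: Xia:4, Tao:4, Gus:4, Viv:4, Pat:4, Cal:2, Quy:2, Eli:4, Sam:2
Odd-degree vertices: none (0 total).
The non-isolated vertices are connected and exactly 0 have odd degree, so an Eulerian trail exists.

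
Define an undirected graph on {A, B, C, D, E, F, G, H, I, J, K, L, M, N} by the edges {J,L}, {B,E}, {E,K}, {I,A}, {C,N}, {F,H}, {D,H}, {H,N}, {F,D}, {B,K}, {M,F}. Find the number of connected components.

5

Component: {G}
Component: {A, I}
Component: {J, L}
Component: {B, E, K}
Component: {C, D, F, H, M, N}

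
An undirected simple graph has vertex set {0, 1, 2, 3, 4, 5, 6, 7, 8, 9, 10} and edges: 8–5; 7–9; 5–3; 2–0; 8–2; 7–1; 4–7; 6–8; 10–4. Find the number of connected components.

Component: {1, 4, 7, 9, 10}
Component: {0, 2, 3, 5, 6, 8}

2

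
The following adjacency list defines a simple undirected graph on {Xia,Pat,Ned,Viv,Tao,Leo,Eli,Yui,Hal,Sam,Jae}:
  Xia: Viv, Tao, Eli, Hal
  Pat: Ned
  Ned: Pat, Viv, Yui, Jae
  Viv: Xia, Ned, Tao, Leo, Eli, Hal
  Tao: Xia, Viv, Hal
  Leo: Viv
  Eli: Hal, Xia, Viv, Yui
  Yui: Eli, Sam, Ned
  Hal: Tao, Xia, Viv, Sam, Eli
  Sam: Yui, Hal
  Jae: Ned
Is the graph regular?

No

Degrees: Xia:4, Pat:1, Ned:4, Viv:6, Tao:3, Leo:1, Eli:4, Yui:3, Hal:5, Sam:2, Jae:1
Degrees are not all equal (e.g. deg(Pat)=1 but deg(Viv)=6); not regular.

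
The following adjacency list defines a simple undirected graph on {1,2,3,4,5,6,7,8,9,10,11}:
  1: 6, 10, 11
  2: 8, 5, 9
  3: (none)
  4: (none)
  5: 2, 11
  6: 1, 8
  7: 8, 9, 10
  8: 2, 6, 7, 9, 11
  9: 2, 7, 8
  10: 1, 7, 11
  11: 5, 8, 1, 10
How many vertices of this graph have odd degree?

6

Degrees: 1:3, 2:3, 3:0, 4:0, 5:2, 6:2, 7:3, 8:5, 9:3, 10:3, 11:4
Odd-degree vertices: 1, 2, 7, 8, 9, 10.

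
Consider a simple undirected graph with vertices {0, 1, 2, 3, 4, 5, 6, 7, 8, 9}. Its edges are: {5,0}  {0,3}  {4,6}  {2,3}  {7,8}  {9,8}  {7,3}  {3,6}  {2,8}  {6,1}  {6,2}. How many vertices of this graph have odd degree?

6

Degrees: 0:2, 1:1, 2:3, 3:4, 4:1, 5:1, 6:4, 7:2, 8:3, 9:1
Odd-degree vertices: 1, 2, 4, 5, 8, 9.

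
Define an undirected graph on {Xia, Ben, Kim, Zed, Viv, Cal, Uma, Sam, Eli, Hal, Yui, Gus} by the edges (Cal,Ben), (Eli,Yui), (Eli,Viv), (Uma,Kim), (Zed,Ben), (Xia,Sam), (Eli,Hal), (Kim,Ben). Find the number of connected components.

4

Component: {Gus}
Component: {Xia, Sam}
Component: {Viv, Eli, Hal, Yui}
Component: {Ben, Kim, Zed, Cal, Uma}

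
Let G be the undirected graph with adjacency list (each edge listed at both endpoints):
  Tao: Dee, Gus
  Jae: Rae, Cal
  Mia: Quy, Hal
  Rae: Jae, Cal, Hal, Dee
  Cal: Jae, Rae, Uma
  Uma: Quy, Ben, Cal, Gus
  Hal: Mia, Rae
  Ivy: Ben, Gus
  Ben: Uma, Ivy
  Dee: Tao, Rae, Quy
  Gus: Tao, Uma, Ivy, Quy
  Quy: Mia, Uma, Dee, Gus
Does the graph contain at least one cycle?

The graph has 12 vertices, 17 edges, and 1 connected component.
One cycle is Uma-Gus-Ivy-Ben-Uma.

Yes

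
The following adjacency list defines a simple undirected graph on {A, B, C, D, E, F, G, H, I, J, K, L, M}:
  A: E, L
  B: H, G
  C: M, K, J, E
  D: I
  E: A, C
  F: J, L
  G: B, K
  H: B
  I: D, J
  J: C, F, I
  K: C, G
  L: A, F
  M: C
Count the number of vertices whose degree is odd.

4

Degrees: A:2, B:2, C:4, D:1, E:2, F:2, G:2, H:1, I:2, J:3, K:2, L:2, M:1
Odd-degree vertices: D, H, J, M.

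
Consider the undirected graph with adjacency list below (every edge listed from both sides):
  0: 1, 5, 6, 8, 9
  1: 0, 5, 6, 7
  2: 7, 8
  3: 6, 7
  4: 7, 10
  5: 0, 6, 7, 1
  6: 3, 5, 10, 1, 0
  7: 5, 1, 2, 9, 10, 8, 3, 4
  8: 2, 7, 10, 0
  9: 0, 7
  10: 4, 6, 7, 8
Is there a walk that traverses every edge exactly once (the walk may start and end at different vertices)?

Yes

Degrees: 0:5, 1:4, 2:2, 3:2, 4:2, 5:4, 6:5, 7:8, 8:4, 9:2, 10:4
Odd-degree vertices: 0, 6 (2 total).
The non-isolated vertices are connected and exactly 2 have odd degree, so an Eulerian trail exists (from 0 to 6).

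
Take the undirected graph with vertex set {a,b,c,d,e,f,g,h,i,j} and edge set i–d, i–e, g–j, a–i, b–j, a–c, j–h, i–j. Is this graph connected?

Component: {f}
Component: {a, b, c, d, e, g, h, i, j}
No edge joins these 2 groups, so the graph is disconnected.

No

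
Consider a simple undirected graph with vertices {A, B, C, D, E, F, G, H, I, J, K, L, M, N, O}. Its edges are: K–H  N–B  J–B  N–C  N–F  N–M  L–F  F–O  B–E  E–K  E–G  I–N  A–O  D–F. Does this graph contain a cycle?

The graph has 15 vertices, 14 edges, and 1 connected component.
A forest on 15 vertices with 1 component has exactly 14 edges, which matches — so no cycle.

No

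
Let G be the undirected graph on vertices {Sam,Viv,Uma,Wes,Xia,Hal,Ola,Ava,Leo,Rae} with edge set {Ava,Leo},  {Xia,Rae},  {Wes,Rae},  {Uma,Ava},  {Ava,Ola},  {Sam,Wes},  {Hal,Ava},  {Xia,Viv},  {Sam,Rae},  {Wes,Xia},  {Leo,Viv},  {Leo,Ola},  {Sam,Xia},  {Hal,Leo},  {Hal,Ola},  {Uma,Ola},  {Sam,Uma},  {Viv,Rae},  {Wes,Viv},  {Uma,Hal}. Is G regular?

Degrees: Sam:4, Viv:4, Uma:4, Wes:4, Xia:4, Hal:4, Ola:4, Ava:4, Leo:4, Rae:4
All degrees equal 4; the graph is regular.

Yes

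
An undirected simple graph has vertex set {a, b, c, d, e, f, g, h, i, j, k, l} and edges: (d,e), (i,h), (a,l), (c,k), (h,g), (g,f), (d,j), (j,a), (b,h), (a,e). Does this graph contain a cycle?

Yes

The graph has 12 vertices, 10 edges, and 3 connected components.
One cycle is a-e-d-j-a.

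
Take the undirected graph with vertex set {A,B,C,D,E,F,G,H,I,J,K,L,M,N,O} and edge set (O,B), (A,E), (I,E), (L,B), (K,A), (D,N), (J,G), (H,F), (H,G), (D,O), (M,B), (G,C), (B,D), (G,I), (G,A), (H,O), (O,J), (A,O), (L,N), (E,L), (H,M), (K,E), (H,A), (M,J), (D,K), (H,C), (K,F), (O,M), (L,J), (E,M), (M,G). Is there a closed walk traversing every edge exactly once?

No

Degrees: A:5, B:4, C:2, D:4, E:5, F:2, G:6, H:6, I:2, J:4, K:4, L:4, M:6, N:2, O:6
A, E have odd degree; an Eulerian circuit needs every degree to be even, so none exists.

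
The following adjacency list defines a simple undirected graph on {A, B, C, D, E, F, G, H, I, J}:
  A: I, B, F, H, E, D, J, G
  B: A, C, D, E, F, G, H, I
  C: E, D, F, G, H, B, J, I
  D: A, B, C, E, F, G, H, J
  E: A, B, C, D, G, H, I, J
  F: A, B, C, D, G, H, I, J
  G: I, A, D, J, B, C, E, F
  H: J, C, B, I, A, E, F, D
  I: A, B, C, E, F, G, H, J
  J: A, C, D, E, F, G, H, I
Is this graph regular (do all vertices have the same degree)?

Yes

Degrees: A:8, B:8, C:8, D:8, E:8, F:8, G:8, H:8, I:8, J:8
Every vertex has degree 8, so the graph is 8-regular.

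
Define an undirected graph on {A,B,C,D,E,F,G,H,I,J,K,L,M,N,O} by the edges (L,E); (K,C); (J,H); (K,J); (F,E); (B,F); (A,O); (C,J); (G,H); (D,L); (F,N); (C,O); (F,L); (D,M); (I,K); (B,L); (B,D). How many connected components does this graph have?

2

Component: {B, D, E, F, L, M, N}
Component: {A, C, G, H, I, J, K, O}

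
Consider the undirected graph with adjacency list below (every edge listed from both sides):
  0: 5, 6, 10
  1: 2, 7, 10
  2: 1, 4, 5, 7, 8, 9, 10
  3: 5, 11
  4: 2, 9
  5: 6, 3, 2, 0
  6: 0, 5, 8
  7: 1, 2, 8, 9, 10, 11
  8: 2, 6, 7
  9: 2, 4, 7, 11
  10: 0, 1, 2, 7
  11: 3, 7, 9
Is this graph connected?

Yes

Starting from 0 and exploring outward reaches every vertex (0, 10, 6, 5, 7, 2, 1, 8, 3, 11, 9, 4); the graph is connected.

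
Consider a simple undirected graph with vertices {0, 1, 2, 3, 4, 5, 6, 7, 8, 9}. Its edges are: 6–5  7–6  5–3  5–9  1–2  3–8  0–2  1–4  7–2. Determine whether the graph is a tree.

Yes

The graph has 10 vertices and 9 edges.
Connected and |E| = |V| - 1, which characterizes a tree.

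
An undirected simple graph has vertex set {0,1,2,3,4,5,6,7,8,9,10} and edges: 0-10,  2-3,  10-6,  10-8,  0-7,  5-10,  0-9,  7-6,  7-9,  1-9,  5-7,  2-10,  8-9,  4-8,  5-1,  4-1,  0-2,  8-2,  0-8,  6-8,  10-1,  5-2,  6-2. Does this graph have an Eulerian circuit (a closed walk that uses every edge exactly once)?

Degrees: 0:5, 1:4, 2:6, 3:1, 4:2, 5:4, 6:4, 7:4, 8:6, 9:4, 10:6
Vertices with odd degree: 0, 3. An Eulerian circuit requires all degrees even.

No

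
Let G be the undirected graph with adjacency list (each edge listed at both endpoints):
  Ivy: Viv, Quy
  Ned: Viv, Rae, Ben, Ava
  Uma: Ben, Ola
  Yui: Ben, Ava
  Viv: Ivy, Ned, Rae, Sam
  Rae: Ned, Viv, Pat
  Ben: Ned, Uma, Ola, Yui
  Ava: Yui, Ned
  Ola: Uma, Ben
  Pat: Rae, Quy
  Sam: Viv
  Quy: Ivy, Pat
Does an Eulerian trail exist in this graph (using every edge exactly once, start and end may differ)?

Yes

Degrees: Ivy:2, Ned:4, Uma:2, Yui:2, Viv:4, Rae:3, Ben:4, Ava:2, Ola:2, Pat:2, Sam:1, Quy:2
Odd-degree vertices: Rae, Sam (2 total).
With 2 odd-degree vertices and all edges in one connected piece, an Eulerian trail exists (from Rae to Sam).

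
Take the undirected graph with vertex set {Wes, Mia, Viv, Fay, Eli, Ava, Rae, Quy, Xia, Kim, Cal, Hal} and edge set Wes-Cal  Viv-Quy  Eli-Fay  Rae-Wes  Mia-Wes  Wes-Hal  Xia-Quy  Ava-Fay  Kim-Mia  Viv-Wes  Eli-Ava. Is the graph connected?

No

Component: {Fay, Eli, Ava}
Component: {Wes, Mia, Viv, Rae, Quy, Xia, Kim, Cal, Hal}
No edge joins these 2 groups, so the graph is disconnected.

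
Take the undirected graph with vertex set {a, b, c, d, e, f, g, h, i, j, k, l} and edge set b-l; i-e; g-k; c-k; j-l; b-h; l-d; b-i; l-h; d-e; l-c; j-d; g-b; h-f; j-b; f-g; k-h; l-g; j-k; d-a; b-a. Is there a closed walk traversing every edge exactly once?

Degrees: a:2, b:6, c:2, d:4, e:2, f:2, g:4, h:4, i:2, j:4, k:4, l:6
Every vertex has even degree and the edges form a single connected piece, so an Eulerian circuit exists.

Yes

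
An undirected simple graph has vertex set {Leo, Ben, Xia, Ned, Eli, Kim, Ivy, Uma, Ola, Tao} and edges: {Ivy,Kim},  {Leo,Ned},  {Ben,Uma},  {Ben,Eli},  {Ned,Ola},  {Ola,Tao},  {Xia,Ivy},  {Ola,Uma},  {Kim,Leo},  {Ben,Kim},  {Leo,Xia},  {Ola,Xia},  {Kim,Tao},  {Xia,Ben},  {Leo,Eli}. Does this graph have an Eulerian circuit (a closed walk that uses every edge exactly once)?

Yes

Degrees: Leo:4, Ben:4, Xia:4, Ned:2, Eli:2, Kim:4, Ivy:2, Uma:2, Ola:4, Tao:2
All degrees are even and the non-isolated vertices are connected — an Eulerian circuit exists.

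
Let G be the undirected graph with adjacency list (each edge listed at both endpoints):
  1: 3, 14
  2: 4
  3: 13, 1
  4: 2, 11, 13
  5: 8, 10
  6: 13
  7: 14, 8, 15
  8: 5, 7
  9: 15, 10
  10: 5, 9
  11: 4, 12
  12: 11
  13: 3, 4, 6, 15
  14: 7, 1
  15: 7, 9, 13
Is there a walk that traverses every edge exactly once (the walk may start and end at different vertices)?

No

Degrees: 1:2, 2:1, 3:2, 4:3, 5:2, 6:1, 7:3, 8:2, 9:2, 10:2, 11:2, 12:1, 13:4, 14:2, 15:3
Odd-degree vertices: 2, 4, 6, 7, 12, 15 (6 total).
An Eulerian trail requires 0 or 2 odd-degree vertices; here there are 6.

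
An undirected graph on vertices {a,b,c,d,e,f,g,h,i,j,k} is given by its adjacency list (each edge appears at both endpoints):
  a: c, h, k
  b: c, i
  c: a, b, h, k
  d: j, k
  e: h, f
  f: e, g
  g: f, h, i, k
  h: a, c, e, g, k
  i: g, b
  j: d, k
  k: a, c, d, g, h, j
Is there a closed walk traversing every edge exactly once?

No

Degrees: a:3, b:2, c:4, d:2, e:2, f:2, g:4, h:5, i:2, j:2, k:6
a, h have odd degree; an Eulerian circuit needs every degree to be even, so none exists.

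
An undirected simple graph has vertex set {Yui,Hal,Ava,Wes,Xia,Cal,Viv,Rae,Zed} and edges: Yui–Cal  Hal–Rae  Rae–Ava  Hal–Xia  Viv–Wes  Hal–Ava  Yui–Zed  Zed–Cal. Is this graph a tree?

|V| = 9, |E| = 8.
It is not connected, so it is not a tree.

No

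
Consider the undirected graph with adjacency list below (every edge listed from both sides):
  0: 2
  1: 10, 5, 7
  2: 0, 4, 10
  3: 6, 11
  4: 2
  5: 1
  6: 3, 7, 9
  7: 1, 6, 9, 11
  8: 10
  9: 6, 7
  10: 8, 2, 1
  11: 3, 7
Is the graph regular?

No

Degrees: 0:1, 1:3, 2:3, 3:2, 4:1, 5:1, 6:3, 7:4, 8:1, 9:2, 10:3, 11:2
Degrees are not all equal (e.g. deg(0)=1 but deg(7)=4); not regular.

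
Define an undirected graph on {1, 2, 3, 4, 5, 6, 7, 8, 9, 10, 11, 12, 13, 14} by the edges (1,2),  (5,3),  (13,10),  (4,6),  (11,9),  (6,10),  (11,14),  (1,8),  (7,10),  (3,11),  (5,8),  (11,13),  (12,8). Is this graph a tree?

The graph has 14 vertices and 13 edges.
It is connected with exactly 13 edges, hence acyclic — it is a tree.

Yes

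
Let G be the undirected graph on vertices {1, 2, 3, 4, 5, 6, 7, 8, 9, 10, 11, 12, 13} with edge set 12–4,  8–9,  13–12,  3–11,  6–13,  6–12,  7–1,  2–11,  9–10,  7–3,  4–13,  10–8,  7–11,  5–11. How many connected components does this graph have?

Component: {8, 9, 10}
Component: {4, 6, 12, 13}
Component: {1, 2, 3, 5, 7, 11}

3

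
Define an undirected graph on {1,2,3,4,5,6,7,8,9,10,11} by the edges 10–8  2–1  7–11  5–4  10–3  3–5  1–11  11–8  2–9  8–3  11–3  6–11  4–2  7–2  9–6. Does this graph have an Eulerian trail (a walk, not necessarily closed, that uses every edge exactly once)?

Degrees: 1:2, 2:4, 3:4, 4:2, 5:2, 6:2, 7:2, 8:3, 9:2, 10:2, 11:5
Odd-degree vertices: 8, 11 (2 total).
The non-isolated vertices are connected and exactly 2 have odd degree, so an Eulerian trail exists (from 8 to 11).

Yes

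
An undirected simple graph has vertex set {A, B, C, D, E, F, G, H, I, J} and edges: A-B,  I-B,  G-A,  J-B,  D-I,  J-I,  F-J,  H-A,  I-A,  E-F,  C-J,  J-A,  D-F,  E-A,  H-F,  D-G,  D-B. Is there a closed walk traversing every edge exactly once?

Degrees: A:6, B:4, C:1, D:4, E:2, F:4, G:2, H:2, I:4, J:5
Vertices with odd degree: C, J. An Eulerian circuit requires all degrees even.

No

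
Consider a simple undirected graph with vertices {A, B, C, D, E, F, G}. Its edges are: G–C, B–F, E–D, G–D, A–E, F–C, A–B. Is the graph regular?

Yes

Degrees: A:2, B:2, C:2, D:2, E:2, F:2, G:2
Every vertex has degree 2, so the graph is 2-regular.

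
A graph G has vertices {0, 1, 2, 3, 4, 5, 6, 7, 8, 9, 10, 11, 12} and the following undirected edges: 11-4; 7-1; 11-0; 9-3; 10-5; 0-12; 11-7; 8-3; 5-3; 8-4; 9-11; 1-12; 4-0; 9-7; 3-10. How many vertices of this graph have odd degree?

Degrees: 0:3, 1:2, 2:0, 3:4, 4:3, 5:2, 6:0, 7:3, 8:2, 9:3, 10:2, 11:4, 12:2
Odd-degree vertices: 0, 4, 7, 9.

4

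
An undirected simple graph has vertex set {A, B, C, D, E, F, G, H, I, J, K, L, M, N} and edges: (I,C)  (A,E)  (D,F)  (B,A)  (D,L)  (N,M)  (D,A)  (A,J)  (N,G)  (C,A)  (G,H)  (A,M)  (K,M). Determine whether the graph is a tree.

|V| = 14, |E| = 13.
Connected and |E| = |V| - 1, which characterizes a tree.

Yes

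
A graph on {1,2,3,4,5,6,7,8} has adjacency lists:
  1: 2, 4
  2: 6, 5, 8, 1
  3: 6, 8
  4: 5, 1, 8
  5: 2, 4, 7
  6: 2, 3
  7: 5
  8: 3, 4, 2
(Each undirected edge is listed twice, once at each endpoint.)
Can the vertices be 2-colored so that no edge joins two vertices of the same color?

A valid 2-coloring puts {2, 3, 4, 7} on one side and {1, 5, 6, 8} on the other; every edge crosses between the two sides.

Yes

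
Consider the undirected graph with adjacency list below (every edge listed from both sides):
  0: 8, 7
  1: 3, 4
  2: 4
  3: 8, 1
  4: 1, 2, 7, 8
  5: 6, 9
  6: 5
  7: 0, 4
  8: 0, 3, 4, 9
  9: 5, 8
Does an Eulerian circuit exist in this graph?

Degrees: 0:2, 1:2, 2:1, 3:2, 4:4, 5:2, 6:1, 7:2, 8:4, 9:2
Vertices with odd degree: 2, 6. An Eulerian circuit requires all degrees even.

No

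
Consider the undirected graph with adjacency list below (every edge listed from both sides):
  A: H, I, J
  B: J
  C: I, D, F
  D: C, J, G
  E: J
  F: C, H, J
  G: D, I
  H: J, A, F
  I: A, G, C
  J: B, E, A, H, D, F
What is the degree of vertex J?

Neighbors of J: A, B, D, E, F, H.

6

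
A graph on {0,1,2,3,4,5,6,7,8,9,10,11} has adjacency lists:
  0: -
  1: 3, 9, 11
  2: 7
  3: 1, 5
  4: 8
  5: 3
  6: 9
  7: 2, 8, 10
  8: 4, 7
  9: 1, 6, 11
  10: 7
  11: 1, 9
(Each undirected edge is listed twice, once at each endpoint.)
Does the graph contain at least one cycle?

|V| = 12, |E| = 10, number of components = 3.
Since 10 > 12 - 3, a cycle must exist; for instance 1-9-11-1.

Yes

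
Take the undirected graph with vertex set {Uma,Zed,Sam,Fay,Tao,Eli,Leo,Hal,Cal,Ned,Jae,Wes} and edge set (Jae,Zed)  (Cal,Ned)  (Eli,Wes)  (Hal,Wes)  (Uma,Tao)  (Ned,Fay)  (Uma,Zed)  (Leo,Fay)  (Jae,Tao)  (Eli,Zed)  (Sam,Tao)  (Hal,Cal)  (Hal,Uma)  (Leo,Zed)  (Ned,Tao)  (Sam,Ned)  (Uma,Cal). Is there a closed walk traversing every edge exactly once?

Degrees: Uma:4, Zed:4, Sam:2, Fay:2, Tao:4, Eli:2, Leo:2, Hal:3, Cal:3, Ned:4, Jae:2, Wes:2
Vertices with odd degree: Hal, Cal. An Eulerian circuit requires all degrees even.

No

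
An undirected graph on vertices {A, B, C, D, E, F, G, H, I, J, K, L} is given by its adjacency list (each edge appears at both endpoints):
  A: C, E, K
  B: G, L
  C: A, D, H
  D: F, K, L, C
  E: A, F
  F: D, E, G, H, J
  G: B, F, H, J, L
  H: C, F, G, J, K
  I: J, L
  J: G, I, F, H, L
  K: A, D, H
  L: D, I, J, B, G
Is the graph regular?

Degrees: A:3, B:2, C:3, D:4, E:2, F:5, G:5, H:5, I:2, J:5, K:3, L:5
Vertex B has degree 2 while F has degree 5, so the graph is not regular.

No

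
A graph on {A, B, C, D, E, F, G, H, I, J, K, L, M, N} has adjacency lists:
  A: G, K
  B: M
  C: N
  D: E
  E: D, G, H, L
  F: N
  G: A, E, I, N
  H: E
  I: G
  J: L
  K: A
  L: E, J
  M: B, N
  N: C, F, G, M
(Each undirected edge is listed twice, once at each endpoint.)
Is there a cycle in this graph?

No

|V| = 14, |E| = 13, number of components = 1.
A forest on 14 vertices with 1 component has exactly 13 edges, which matches — so no cycle.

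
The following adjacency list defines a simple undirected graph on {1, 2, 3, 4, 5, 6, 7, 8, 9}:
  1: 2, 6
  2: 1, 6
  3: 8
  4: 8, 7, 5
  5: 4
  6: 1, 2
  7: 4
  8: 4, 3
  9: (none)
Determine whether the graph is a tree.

|V| = 9, |E| = 7.
It is not connected, so it is not a tree.

No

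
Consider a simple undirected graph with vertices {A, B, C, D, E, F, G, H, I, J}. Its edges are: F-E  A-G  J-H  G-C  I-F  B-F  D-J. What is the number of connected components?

Component: {A, C, G}
Component: {D, H, J}
Component: {B, E, F, I}

3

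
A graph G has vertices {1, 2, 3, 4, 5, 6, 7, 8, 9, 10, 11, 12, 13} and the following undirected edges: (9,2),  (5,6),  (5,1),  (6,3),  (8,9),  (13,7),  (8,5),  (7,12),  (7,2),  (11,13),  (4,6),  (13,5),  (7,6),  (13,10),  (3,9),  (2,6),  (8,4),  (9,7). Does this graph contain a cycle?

|V| = 13, |E| = 18, number of components = 1.
Since 18 > 13 - 1, a cycle must exist; for instance 5-8-9-3-6-2-7-13-5.

Yes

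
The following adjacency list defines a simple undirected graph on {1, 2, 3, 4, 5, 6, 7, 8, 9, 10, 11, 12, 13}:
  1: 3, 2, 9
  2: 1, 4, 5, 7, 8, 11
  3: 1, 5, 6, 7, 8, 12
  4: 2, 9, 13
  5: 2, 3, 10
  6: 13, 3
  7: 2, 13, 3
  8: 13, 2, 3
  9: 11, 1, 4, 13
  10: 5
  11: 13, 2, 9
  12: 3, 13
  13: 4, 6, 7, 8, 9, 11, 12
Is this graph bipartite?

The cycle 4-9-13-4 has length 3, which is odd, so the graph is not bipartite.

No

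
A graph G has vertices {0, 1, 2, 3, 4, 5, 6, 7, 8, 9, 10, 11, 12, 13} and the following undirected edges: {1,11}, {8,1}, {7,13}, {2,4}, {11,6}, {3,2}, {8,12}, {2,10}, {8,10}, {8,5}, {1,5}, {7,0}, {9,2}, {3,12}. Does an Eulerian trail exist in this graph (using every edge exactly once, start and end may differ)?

No

Degrees: 0:1, 1:3, 2:4, 3:2, 4:1, 5:2, 6:1, 7:2, 8:4, 9:1, 10:2, 11:2, 12:2, 13:1
Odd-degree vertices: 0, 1, 4, 6, 9, 13 (6 total).
An Eulerian trail requires 0 or 2 odd-degree vertices; here there are 6.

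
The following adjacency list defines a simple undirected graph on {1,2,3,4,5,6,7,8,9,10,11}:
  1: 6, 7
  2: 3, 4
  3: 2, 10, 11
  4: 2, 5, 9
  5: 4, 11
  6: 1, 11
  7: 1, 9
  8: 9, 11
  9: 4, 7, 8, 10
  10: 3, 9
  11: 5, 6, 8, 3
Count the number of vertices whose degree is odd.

Degrees: 1:2, 2:2, 3:3, 4:3, 5:2, 6:2, 7:2, 8:2, 9:4, 10:2, 11:4
Odd-degree vertices: 3, 4.

2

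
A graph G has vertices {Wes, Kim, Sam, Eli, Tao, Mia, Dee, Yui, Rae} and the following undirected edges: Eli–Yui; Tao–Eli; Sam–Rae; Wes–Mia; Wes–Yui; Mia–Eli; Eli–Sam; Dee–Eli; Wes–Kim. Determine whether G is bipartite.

Yes

Partition the vertices as {Kim, Sam, Tao, Mia, Dee, Yui} vs {Wes, Eli, Rae}. Each listed edge has one endpoint in each part, so the graph is bipartite.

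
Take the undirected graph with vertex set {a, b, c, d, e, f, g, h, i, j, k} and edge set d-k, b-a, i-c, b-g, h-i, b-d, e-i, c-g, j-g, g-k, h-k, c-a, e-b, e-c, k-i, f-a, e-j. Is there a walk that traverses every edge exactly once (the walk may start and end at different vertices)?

Yes

Degrees: a:3, b:4, c:4, d:2, e:4, f:1, g:4, h:2, i:4, j:2, k:4
Odd-degree vertices: a, f (2 total).
With 2 odd-degree vertices and all edges in one connected piece, an Eulerian trail exists (from a to f).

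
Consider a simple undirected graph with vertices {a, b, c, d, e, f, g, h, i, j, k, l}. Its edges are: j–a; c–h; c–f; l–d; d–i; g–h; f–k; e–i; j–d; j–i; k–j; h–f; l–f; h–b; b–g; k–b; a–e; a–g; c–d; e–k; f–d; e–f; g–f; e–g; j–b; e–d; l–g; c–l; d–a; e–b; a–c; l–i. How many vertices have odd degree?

Degrees: a:5, b:5, c:5, d:7, e:7, f:7, g:6, h:4, i:4, j:5, k:4, l:5
Odd-degree vertices: a, b, c, d, e, f, j, l.

8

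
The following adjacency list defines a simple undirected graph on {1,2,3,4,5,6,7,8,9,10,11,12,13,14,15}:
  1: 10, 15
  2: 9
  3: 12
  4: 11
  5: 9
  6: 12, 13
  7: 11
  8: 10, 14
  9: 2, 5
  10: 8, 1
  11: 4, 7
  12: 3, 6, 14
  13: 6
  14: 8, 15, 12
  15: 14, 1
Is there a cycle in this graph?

Yes

The graph has 15 vertices, 13 edges, and 3 connected components.
One cycle is 1-15-14-8-10-1.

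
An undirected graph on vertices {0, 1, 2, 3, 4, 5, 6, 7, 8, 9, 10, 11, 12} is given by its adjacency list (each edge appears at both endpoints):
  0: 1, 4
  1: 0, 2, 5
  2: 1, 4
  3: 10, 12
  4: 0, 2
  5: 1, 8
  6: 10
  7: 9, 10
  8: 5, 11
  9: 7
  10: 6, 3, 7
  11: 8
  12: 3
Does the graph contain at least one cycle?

Yes

|V| = 13, |E| = 12, number of components = 2.
Since 12 > 13 - 2, a cycle must exist; for instance 0-1-2-4-0.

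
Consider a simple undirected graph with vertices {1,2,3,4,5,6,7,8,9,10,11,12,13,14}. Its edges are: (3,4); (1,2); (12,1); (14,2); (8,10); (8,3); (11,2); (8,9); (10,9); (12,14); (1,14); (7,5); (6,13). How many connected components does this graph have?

Component: {5, 7}
Component: {6, 13}
Component: {1, 2, 11, 12, 14}
Component: {3, 4, 8, 9, 10}

4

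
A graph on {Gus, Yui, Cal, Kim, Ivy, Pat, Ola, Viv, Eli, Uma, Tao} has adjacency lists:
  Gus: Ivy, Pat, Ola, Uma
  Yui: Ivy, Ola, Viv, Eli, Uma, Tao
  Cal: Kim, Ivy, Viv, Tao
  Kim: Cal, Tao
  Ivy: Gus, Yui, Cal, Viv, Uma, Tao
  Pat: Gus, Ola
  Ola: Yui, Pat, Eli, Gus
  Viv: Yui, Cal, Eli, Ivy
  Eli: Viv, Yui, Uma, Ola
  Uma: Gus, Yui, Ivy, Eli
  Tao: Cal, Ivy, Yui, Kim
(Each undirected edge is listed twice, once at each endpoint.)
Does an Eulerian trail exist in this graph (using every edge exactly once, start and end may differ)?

Degrees: Gus:4, Yui:6, Cal:4, Kim:2, Ivy:6, Pat:2, Ola:4, Viv:4, Eli:4, Uma:4, Tao:4
Odd-degree vertices: none (0 total).
With 0 odd-degree vertices and all edges in one connected piece, an Eulerian trail exists.

Yes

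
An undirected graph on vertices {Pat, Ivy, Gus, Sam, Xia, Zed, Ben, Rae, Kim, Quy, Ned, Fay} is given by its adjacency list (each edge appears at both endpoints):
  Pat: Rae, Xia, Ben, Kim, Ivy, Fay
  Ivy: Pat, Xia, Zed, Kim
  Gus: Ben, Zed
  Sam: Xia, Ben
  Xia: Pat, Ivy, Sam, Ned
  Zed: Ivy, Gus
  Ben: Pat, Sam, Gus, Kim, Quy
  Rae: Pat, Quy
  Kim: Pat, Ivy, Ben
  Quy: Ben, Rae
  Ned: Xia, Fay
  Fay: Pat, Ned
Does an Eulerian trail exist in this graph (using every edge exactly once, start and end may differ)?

Yes

Degrees: Pat:6, Ivy:4, Gus:2, Sam:2, Xia:4, Zed:2, Ben:5, Rae:2, Kim:3, Quy:2, Ned:2, Fay:2
Odd-degree vertices: Ben, Kim (2 total).
With 2 odd-degree vertices and all edges in one connected piece, an Eulerian trail exists (from Ben to Kim).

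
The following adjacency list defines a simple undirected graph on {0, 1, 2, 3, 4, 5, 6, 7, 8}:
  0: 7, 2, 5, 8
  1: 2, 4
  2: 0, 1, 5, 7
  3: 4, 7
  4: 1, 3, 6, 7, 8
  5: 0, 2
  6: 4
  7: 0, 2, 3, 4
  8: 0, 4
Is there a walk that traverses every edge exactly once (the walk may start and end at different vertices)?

Degrees: 0:4, 1:2, 2:4, 3:2, 4:5, 5:2, 6:1, 7:4, 8:2
Odd-degree vertices: 4, 6 (2 total).
With 2 odd-degree vertices and all edges in one connected piece, an Eulerian trail exists (from 4 to 6).

Yes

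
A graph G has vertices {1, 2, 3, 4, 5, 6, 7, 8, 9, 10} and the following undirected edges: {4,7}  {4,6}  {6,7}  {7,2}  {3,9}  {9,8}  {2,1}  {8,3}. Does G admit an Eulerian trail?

Degrees: 1:1, 2:2, 3:2, 4:2, 5:0, 6:2, 7:3, 8:2, 9:2, 10:0
Odd-degree vertices: 1, 7 (2 total).
The edges lie in more than one component, so no single trail can cover them all.

No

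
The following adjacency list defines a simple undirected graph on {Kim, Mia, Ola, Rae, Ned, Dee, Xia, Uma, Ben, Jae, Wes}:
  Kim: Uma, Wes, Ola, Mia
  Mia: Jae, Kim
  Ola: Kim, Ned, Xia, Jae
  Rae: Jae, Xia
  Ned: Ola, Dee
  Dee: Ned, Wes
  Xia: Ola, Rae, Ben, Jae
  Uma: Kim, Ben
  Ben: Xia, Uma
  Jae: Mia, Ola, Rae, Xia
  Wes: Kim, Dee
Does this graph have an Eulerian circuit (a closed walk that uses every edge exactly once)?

Degrees: Kim:4, Mia:2, Ola:4, Rae:2, Ned:2, Dee:2, Xia:4, Uma:2, Ben:2, Jae:4, Wes:2
All degrees are even and the non-isolated vertices are connected — an Eulerian circuit exists.

Yes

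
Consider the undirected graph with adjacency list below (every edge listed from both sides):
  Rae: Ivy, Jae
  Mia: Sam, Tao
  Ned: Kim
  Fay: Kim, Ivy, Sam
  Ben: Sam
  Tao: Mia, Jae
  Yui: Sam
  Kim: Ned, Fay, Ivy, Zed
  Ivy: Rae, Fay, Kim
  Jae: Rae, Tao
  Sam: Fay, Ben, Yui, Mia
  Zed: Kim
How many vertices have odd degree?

6

Degrees: Rae:2, Mia:2, Ned:1, Fay:3, Ben:1, Tao:2, Yui:1, Kim:4, Ivy:3, Jae:2, Sam:4, Zed:1
Odd-degree vertices: Ned, Fay, Ben, Yui, Ivy, Zed.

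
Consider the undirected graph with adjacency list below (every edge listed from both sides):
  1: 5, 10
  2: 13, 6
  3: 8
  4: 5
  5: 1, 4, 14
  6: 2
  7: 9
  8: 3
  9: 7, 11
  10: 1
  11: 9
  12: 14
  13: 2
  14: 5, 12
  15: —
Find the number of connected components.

Component: {15}
Component: {3, 8}
Component: {2, 6, 13}
Component: {7, 9, 11}
Component: {1, 4, 5, 10, 12, 14}

5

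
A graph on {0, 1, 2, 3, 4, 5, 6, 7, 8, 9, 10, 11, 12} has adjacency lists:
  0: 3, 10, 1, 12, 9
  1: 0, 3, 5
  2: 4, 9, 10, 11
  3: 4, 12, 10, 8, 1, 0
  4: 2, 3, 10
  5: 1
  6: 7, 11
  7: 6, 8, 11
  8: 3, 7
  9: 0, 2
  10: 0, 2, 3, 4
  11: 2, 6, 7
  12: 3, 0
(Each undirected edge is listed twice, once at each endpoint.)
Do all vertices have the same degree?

Degrees: 0:5, 1:3, 2:4, 3:6, 4:3, 5:1, 6:2, 7:3, 8:2, 9:2, 10:4, 11:3, 12:2
Vertex 5 has degree 1 while 3 has degree 6, so the graph is not regular.

No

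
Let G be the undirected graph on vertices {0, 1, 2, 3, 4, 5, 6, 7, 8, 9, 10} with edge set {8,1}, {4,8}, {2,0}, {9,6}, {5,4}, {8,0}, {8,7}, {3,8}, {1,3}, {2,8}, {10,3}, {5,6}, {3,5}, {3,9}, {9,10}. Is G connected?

Yes

A breadth-first search from 0 visits 0, 8, 2, 4, 1, 7, 3, 5, 9, 10, 6 — all 11 vertices — so the graph is connected.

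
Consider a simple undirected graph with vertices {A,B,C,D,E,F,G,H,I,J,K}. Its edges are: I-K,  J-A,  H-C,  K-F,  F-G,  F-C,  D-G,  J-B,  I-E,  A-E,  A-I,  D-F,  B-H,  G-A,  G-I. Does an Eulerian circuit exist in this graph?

Degrees: A:4, B:2, C:2, D:2, E:2, F:4, G:4, H:2, I:4, J:2, K:2
All degrees are even and the non-isolated vertices are connected — an Eulerian circuit exists.

Yes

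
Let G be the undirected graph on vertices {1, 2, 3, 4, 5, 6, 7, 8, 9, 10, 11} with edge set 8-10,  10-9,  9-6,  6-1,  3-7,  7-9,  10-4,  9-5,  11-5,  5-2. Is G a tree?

Yes

The graph has 11 vertices and 10 edges.
It is connected with exactly 10 edges, hence acyclic — it is a tree.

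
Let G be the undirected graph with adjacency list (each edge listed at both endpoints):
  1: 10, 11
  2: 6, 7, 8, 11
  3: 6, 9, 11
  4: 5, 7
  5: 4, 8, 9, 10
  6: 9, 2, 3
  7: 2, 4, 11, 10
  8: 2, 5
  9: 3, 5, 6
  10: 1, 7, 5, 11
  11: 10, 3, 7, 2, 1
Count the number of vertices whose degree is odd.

4

Degrees: 1:2, 2:4, 3:3, 4:2, 5:4, 6:3, 7:4, 8:2, 9:3, 10:4, 11:5
Odd-degree vertices: 3, 6, 9, 11.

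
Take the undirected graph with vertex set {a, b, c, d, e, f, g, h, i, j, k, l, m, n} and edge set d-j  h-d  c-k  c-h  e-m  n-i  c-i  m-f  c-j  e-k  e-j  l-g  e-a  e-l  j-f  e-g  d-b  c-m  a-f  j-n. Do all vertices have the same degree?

No

Degrees: a:2, b:1, c:5, d:3, e:6, f:3, g:2, h:2, i:2, j:5, k:2, l:2, m:3, n:2
Vertex b has degree 1 while e has degree 6, so the graph is not regular.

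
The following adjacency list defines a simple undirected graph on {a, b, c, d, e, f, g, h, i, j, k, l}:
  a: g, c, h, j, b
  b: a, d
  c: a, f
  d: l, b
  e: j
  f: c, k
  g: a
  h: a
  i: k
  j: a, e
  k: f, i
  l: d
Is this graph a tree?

|V| = 12, |E| = 11.
Connected and |E| = |V| - 1, which characterizes a tree.

Yes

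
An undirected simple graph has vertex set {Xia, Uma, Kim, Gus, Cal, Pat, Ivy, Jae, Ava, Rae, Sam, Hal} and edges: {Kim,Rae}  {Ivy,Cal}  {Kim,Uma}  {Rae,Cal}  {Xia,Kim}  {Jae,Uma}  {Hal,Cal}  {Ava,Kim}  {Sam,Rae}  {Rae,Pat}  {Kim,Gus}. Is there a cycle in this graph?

The graph has 12 vertices, 11 edges, and 1 connected component.
Since 11 = 12 - 1, the graph is a forest and contains no cycle.

No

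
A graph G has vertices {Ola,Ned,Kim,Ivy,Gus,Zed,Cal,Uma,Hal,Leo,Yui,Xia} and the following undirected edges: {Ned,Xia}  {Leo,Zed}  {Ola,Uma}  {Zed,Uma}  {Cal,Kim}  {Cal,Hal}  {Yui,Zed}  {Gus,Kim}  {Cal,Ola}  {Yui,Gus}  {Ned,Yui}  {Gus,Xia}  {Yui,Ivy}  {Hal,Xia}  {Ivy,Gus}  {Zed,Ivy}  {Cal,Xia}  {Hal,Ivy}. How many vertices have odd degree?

Degrees: Ola:2, Ned:2, Kim:2, Ivy:4, Gus:4, Zed:4, Cal:4, Uma:2, Hal:3, Leo:1, Yui:4, Xia:4
Odd-degree vertices: Hal, Leo.

2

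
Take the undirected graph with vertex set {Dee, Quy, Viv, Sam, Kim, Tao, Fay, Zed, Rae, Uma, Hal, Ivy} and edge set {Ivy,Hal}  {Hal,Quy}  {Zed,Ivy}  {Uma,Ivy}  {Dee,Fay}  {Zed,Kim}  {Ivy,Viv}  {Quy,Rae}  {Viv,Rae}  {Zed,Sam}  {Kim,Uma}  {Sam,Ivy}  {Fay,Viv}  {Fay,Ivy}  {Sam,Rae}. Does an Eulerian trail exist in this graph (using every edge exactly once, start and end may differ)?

No

Degrees: Dee:1, Quy:2, Viv:3, Sam:3, Kim:2, Tao:0, Fay:3, Zed:3, Rae:3, Uma:2, Hal:2, Ivy:6
Odd-degree vertices: Dee, Viv, Sam, Fay, Zed, Rae (6 total).
An Eulerian trail requires 0 or 2 odd-degree vertices; here there are 6.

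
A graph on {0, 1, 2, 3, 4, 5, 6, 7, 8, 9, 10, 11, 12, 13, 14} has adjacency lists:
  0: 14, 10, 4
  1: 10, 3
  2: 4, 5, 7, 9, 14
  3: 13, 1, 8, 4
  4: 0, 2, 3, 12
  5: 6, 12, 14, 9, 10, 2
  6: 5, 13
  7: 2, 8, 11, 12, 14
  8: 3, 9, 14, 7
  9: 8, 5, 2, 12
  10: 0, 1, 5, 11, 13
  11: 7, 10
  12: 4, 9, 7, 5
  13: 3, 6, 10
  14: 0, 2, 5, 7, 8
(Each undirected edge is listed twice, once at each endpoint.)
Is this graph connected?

Starting from 0 and exploring outward reaches every vertex (0, 10, 4, 14, 11, 1, 13, 5, 12, 3, 2, 7, 8, 6, 9); the graph is connected.

Yes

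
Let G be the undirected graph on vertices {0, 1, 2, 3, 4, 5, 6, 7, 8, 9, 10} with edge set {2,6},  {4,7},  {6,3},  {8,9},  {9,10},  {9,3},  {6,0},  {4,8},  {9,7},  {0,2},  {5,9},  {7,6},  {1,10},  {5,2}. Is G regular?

Degrees: 0:2, 1:1, 2:3, 3:2, 4:2, 5:2, 6:4, 7:3, 8:2, 9:5, 10:2
Vertex 1 has degree 1 while 9 has degree 5, so the graph is not regular.

No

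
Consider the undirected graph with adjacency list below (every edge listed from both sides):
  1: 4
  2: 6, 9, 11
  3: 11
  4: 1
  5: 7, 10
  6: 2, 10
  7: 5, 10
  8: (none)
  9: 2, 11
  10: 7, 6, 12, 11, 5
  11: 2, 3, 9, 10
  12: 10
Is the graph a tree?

No

|V| = 12, |E| = 12.
It splits into 3 components, so it cannot be a tree.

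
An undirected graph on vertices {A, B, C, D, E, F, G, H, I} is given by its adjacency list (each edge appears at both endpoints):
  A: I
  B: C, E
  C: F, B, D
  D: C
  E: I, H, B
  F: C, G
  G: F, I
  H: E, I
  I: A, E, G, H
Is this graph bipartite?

The cycle H-E-I-H has length 3, which is odd, so the graph is not bipartite.

No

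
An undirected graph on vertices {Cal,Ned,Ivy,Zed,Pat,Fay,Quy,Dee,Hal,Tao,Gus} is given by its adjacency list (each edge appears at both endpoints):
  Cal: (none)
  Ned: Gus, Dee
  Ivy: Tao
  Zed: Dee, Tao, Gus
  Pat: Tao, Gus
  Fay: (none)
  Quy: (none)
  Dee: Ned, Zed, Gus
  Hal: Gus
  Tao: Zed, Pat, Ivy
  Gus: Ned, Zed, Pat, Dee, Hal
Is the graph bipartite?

The cycle Zed-Dee-Gus-Zed has length 3, which is odd, so the graph is not bipartite.

No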